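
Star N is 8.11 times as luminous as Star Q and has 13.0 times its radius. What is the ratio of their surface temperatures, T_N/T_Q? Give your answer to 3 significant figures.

L ∝ R²T⁴ gives T ∝ (L/R²)^(1/4), so
T_N/T_Q = (8.11 / 13.0²)^(1/4) = (0.04799)^(1/4) = 0.4680.

0.468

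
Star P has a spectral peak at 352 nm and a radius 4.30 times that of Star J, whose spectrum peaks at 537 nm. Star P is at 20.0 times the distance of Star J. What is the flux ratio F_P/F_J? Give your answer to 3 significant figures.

0.250

Wien's law: T_P/T_J = λ_J/λ_P = 537/352 = 1.526.
L_P/L_J = (R_P/R_J)²(T_P/T_J)⁴ = (4.30)²(1.526)⁴ = 100.2.
F_P/F_J = (L_P/L_J)/(d_P/d_J)² = 100.2/(20.0)² = 0.2504.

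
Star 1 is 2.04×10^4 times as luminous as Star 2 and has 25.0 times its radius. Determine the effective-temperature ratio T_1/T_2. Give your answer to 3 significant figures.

2.39

L ∝ R²T⁴ gives T ∝ (L/R²)^(1/4), so
T_1/T_2 = (2.04×10^4 / 25.0²)^(1/4) = (32.64)^(1/4) = 2.390.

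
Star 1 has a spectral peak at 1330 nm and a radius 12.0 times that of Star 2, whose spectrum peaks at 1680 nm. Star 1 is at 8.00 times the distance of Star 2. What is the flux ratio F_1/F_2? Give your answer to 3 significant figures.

5.73

Wien's law: T_1/T_2 = λ_2/λ_1 = 1680/1330 = 1.263.
L_1/L_2 = (R_1/R_2)²(T_1/T_2)⁴ = (12.0)²(1.263)⁴ = 366.6.
F_1/F_2 = (L_1/L_2)/(d_1/d_2)² = 366.6/(8.00)² = 5.728.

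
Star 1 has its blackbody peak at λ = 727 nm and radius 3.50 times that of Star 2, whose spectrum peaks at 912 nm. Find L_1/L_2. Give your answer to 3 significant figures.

Wien's law gives T ∝ 1/λ_max, so T_1/T_2 = λ_2/λ_1 = 912/727 = 1.254.
Then L ∝ R²T⁴ gives L_1/L_2 = (3.50)² × (1.254)⁴ = 12.25 × 2.477 = 30.34.

30.3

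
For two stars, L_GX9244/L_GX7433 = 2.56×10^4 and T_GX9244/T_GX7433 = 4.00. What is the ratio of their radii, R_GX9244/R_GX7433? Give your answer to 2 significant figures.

10

L ∝ R²T⁴ gives R ∝ √L / T², so
R_GX9244/R_GX7433 = √(2.56×10^4) / (4.00)² = 160.0 / 16.00 = 10.00.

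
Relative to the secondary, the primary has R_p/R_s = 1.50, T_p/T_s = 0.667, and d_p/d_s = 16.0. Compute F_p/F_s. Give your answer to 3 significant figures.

0.00174

L_p/L_s = (R_p/R_s)²(T_p/T_s)⁴ = (1.50)² × (0.667)⁴ = 0.4453.
F_p/F_s = (L_p/L_s)/(d_p/d_s)² = 0.4453 / (16.0)² = 0.001740.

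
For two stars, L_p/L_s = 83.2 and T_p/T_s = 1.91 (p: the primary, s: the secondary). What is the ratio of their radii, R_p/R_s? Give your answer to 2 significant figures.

2.5

L ∝ R²T⁴ gives R ∝ √L / T², so
R_p/R_s = √(83.2) / (1.91)² = 9.121 / 3.648 = 2.500.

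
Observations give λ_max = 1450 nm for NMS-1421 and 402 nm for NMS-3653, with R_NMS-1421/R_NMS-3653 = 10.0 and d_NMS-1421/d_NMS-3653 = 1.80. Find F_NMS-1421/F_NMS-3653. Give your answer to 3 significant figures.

0.182

Wien's law: T_NMS-1421/T_NMS-3653 = λ_NMS-3653/λ_NMS-1421 = 402/1450 = 0.2772.
L_NMS-1421/L_NMS-3653 = (R_NMS-1421/R_NMS-3653)²(T_NMS-1421/T_NMS-3653)⁴ = (10.0)²(0.2772)⁴ = 0.5908.
F_NMS-1421/F_NMS-3653 = (L_NMS-1421/L_NMS-3653)/(d_NMS-1421/d_NMS-3653)² = 0.5908/(1.80)² = 0.1823.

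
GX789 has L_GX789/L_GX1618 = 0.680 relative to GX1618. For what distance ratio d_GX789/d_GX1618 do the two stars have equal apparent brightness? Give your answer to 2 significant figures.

Equal flux requires L_GX789/d_GX789² = L_GX1618/d_GX1618², so d_GX789/d_GX1618 = √(L_GX789/L_GX1618)
= √(0.680) = 0.8246.

0.82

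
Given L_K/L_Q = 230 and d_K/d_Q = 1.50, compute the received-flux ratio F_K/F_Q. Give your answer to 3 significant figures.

F = L/(4πd²), so F_K/F_Q = (L_K/L_Q) / (d_K/d_Q)²
= 230 / (1.50)² = 230 / 2.250 = 102.2.

102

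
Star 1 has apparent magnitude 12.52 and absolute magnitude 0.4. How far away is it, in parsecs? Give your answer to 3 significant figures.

m − M = 5 log₁₀(d/10 pc)
12.52 − (0.4) = 12.12 = 5 log₁₀(d/10)
d = 10 × 10^(12.12/5) = 10 × 10^2.424 = 2655 pc.

2.65×10^3 pc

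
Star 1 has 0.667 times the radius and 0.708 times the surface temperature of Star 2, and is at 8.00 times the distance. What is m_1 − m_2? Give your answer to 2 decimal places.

L_1/L_2 = (0.667)²(0.708)⁴ = 0.1118.
F_1/F_2 = (L_1/L_2)/(d_1/d_2)² = 0.1118/64.00 = 0.001747.
m_1 − m_2 = −2.5 log₁₀(0.001747) = 6.89.

6.89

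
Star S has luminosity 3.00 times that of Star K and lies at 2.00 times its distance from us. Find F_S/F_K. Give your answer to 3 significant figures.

0.750

F = L/(4πd²), so F_S/F_K = (L_S/L_K) / (d_S/d_K)²
= 3.00 / (2.00)² = 3.00 / 4.000 = 0.7500.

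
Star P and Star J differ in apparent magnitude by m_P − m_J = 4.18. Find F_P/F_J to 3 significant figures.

F_P/F_J = 10^(−(m_P − m_J)/2.5) = 10^(-4.18/2.5) = 10^-1.672 = 0.02128.

0.0213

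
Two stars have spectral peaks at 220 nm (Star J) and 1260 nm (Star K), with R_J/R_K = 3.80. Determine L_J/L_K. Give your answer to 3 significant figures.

1.55×10^4

Wien's law gives T ∝ 1/λ_max, so T_J/T_K = λ_K/λ_J = 1260/220 = 5.727.
Then L ∝ R²T⁴ gives L_J/L_K = (3.80)² × (5.727)⁴ = 14.44 × 1076 = 1.554×10^4.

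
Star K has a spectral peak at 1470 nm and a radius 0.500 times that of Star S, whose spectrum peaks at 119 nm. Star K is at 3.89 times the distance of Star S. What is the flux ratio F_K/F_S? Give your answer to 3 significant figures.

Wien's law: T_K/T_S = λ_S/λ_K = 119/1470 = 0.08095.
L_K/L_S = (R_K/R_S)²(T_K/T_S)⁴ = (0.500)²(0.08095)⁴ = 1.074×10^-5.
F_K/F_S = (L_K/L_S)/(d_K/d_S)² = 1.074×10^-5/(3.89)² = 7.095×10^-7.

7.10×10^-7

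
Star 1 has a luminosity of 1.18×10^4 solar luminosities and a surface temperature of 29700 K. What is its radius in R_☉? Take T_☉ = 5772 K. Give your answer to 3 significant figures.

4.10 R_☉

R/R_☉ = √(L/L_☉) / (T/T_☉)² = √(1.18×10^4) / (5.146)²
       = 108.6 / 26.48 = 4.103.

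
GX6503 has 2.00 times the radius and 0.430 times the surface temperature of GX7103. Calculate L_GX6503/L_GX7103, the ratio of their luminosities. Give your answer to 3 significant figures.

From the Stefan–Boltzmann law, L ∝ R²T⁴, so
L_GX6503/L_GX7103 = (R_GX6503/R_GX7103)² (T_GX6503/T_GX7103)⁴ = (2.00)² × (0.430)⁴ = 4.000 × 0.03419 = 0.1368.

0.137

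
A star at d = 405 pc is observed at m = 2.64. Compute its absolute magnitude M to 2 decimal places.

-5.40

M = m − 5 log₁₀(d/10 pc) = 2.64 − 5 log₁₀(405/10)
  = 2.64 − 5 × 1.607 = 2.64 − 8.04 = -5.40.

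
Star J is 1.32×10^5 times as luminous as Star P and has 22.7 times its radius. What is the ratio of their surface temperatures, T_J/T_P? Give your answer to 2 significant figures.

4.0

L ∝ R²T⁴ gives T ∝ (L/R²)^(1/4), so
T_J/T_P = (1.32×10^5 / 22.7²)^(1/4) = (256.2)^(1/4) = 4.001.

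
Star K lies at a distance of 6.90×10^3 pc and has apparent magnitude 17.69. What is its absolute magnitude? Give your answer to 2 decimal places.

3.50

M = m − 5 log₁₀(d/10 pc) = 17.69 − 5 log₁₀(6.90×10^3/10)
  = 17.69 − 5 × 2.839 = 17.69 − 14.19 = 3.50.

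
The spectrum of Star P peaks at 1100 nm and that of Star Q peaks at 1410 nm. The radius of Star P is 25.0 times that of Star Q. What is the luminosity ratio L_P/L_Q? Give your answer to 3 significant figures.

Wien's law gives T ∝ 1/λ_max, so T_P/T_Q = λ_Q/λ_P = 1410/1100 = 1.282.
Then L ∝ R²T⁴ gives L_P/L_Q = (25.0)² × (1.282)⁴ = 625.0 × 2.700 = 1687.

1.69×10^3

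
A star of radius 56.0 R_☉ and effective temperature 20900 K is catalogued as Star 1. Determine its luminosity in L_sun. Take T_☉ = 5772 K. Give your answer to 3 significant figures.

5.39×10^5 L_sun

L/L_☉ = (R/R_☉)² (T/T_☉)⁴ = (56.0)² × (20900/5772)⁴
       = 3136 × (3.621)⁴ = 3136 × 171.9 = 5.391×10^5.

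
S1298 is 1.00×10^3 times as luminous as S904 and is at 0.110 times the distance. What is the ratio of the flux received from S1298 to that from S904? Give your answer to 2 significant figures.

8.3×10^4

F = L/(4πd²), so F_S1298/F_S904 = (L_S1298/L_S904) / (d_S1298/d_S904)²
= 1.00×10^3 / (0.110)² = 1.00×10^3 / 0.01210 = 8.264×10^4.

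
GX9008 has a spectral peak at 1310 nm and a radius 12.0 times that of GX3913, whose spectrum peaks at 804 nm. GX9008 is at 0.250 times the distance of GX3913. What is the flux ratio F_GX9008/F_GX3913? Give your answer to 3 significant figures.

Wien's law: T_GX9008/T_GX3913 = λ_GX3913/λ_GX9008 = 804/1310 = 0.6137.
L_GX9008/L_GX3913 = (R_GX9008/R_GX3913)²(T_GX9008/T_GX3913)⁴ = (12.0)²(0.6137)⁴ = 20.43.
F_GX9008/F_GX3913 = (L_GX9008/L_GX3913)/(d_GX9008/d_GX3913)² = 20.43/(0.250)² = 326.9.

327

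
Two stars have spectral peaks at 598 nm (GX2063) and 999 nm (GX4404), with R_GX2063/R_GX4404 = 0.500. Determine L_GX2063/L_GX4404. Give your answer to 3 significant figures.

Wien's law gives T ∝ 1/λ_max, so T_GX2063/T_GX4404 = λ_GX4404/λ_GX2063 = 999/598 = 1.671.
Then L ∝ R²T⁴ gives L_GX2063/L_GX4404 = (0.500)² × (1.671)⁴ = 0.2500 × 7.789 = 1.947.

1.95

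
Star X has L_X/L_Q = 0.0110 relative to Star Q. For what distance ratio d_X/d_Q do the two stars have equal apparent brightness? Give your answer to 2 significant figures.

0.10

Equal flux requires L_X/d_X² = L_Q/d_Q², so d_X/d_Q = √(L_X/L_Q)
= √(0.0110) = 0.1049.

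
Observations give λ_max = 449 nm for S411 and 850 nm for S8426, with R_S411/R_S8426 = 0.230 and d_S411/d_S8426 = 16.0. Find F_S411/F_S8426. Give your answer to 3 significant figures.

Wien's law: T_S411/T_S8426 = λ_S8426/λ_S411 = 850/449 = 1.893.
L_S411/L_S8426 = (R_S411/R_S8426)²(T_S411/T_S8426)⁴ = (0.230)²(1.893)⁴ = 0.6794.
F_S411/F_S8426 = (L_S411/L_S8426)/(d_S411/d_S8426)² = 0.6794/(16.0)² = 0.002654.

0.00265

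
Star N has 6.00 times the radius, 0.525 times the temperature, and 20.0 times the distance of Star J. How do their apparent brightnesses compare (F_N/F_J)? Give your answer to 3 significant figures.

L_N/L_J = (R_N/R_J)²(T_N/T_J)⁴ = (6.00)² × (0.525)⁴ = 2.735.
F_N/F_J = (L_N/L_J)/(d_N/d_J)² = 2.735 / (20.0)² = 0.006837.

0.00684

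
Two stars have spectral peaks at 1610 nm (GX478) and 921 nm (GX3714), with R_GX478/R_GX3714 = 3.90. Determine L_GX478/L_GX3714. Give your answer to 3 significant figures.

Wien's law gives T ∝ 1/λ_max, so T_GX478/T_GX3714 = λ_GX3714/λ_GX478 = 921/1610 = 0.5720.
Then L ∝ R²T⁴ gives L_GX478/L_GX3714 = (3.90)² × (0.5720)⁴ = 15.21 × 0.1071 = 1.629.

1.63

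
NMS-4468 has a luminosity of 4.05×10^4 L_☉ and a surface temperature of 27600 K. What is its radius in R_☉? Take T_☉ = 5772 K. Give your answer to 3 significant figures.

R/R_☉ = √(L/L_☉) / (T/T_☉)² = √(4.05×10^4) / (4.782)²
       = 201.2 / 22.86 = 8.802.

8.80 R_☉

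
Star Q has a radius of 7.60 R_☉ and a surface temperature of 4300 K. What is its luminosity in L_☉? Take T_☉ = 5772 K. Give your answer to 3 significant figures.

17.8 L_☉

L/L_☉ = (R/R_☉)² (T/T_☉)⁴ = (7.60)² × (4300/5772)⁴
       = 57.76 × (0.7450)⁴ = 57.76 × 0.3080 = 17.79.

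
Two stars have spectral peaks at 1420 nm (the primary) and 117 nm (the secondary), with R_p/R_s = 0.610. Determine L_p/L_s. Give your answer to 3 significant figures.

1.71×10^-5

Wien's law gives T ∝ 1/λ_max, so T_p/T_s = λ_s/λ_p = 117/1420 = 0.08239.
Then L ∝ R²T⁴ gives L_p/L_s = (0.610)² × (0.08239)⁴ = 0.3721 × 4.609×10^-5 = 1.715×10^-5.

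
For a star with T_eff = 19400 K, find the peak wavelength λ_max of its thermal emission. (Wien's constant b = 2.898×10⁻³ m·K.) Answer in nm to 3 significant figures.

149 nm

λ_max = b/T = 2.898×10⁻³ / 19400 = 1.49×10^-7 m = 149.4 nm.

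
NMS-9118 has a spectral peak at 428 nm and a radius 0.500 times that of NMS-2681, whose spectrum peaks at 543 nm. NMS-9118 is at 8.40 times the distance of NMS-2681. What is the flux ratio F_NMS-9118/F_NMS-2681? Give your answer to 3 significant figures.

0.00918

Wien's law: T_NMS-9118/T_NMS-2681 = λ_NMS-2681/λ_NMS-9118 = 543/428 = 1.269.
L_NMS-9118/L_NMS-2681 = (R_NMS-9118/R_NMS-2681)²(T_NMS-9118/T_NMS-2681)⁴ = (0.500)²(1.269)⁴ = 0.6477.
F_NMS-9118/F_NMS-2681 = (L_NMS-9118/L_NMS-2681)/(d_NMS-9118/d_NMS-2681)² = 0.6477/(8.40)² = 0.009179.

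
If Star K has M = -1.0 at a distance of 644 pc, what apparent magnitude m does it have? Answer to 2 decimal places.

8.04

m = M + 5 log₁₀(d/10 pc) = -1.0 + 5 log₁₀(644/10)
  = -1.0 + 5 × 1.809 = -1.0 + 9.04 = 8.04.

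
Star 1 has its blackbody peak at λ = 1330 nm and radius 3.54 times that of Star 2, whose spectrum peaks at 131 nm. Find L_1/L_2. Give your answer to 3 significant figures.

Wien's law gives T ∝ 1/λ_max, so T_1/T_2 = λ_2/λ_1 = 131/1330 = 0.09850.
Then L ∝ R²T⁴ gives L_1/L_2 = (3.54)² × (0.09850)⁴ = 12.53 × 9.412×10^-5 = 0.001179.

0.00118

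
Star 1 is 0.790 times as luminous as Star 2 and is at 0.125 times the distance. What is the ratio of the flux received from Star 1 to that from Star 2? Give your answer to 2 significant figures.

51

F = L/(4πd²), so F_1/F_2 = (L_1/L_2) / (d_1/d_2)²
= 0.790 / (0.125)² = 0.790 / 0.01562 = 50.56.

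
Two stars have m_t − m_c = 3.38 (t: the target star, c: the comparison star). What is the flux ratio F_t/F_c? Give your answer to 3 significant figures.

0.0445

F_t/F_c = 10^(−(m_t − m_c)/2.5) = 10^(-3.38/2.5) = 10^-1.352 = 0.04446.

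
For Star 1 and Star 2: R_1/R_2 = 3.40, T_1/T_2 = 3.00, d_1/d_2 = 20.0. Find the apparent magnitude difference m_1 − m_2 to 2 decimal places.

L_1/L_2 = (3.40)²(3.00)⁴ = 936.4.
F_1/F_2 = (L_1/L_2)/(d_1/d_2)² = 936.4/400.0 = 2.341.
m_1 − m_2 = −2.5 log₁₀(2.341) = -0.92.

-0.92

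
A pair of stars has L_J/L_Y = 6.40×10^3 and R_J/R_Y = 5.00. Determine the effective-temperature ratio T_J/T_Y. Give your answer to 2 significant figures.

4.0

L ∝ R²T⁴ gives T ∝ (L/R²)^(1/4), so
T_J/T_Y = (6.40×10^3 / 5.00²)^(1/4) = (256.0)^(1/4) = 4.000.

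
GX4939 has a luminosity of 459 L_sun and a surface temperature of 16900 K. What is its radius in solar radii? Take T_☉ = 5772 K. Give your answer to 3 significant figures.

2.50 solar radii

R/R_☉ = √(L/L_☉) / (T/T_☉)² = √(459) / (2.928)²
       = 21.42 / 8.573 = 2.499.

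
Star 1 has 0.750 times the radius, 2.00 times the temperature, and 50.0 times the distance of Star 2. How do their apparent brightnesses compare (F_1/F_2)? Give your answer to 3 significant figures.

0.00360

L_1/L_2 = (R_1/R_2)²(T_1/T_2)⁴ = (0.750)² × (2.00)⁴ = 9.000.
F_1/F_2 = (L_1/L_2)/(d_1/d_2)² = 9.000 / (50.0)² = 0.003600.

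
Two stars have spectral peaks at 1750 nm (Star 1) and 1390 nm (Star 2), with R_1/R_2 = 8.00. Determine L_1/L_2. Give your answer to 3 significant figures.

Wien's law gives T ∝ 1/λ_max, so T_1/T_2 = λ_2/λ_1 = 1390/1750 = 0.7943.
Then L ∝ R²T⁴ gives L_1/L_2 = (8.00)² × (0.7943)⁴ = 64.00 × 0.3980 = 25.47.

25.5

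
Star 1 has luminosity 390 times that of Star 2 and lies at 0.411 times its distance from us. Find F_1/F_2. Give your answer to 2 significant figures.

F = L/(4πd²), so F_1/F_2 = (L_1/L_2) / (d_1/d_2)²
= 390 / (0.411)² = 390 / 0.1689 = 2309.

2.3×10^3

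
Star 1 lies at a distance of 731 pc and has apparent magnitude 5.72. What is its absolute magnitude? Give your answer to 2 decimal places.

M = m − 5 log₁₀(d/10 pc) = 5.72 − 5 log₁₀(731/10)
  = 5.72 − 5 × 1.864 = 5.72 − 9.32 = -3.60.

-3.60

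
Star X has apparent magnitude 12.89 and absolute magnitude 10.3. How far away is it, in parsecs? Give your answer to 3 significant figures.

33.0 pc

m − M = 5 log₁₀(d/10 pc)
12.89 − (10.3) = 2.59 = 5 log₁₀(d/10)
d = 10 × 10^(2.59/5) = 10 × 10^0.518 = 32.96 pc.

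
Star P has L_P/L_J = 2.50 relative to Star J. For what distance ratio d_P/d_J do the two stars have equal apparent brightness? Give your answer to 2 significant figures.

Equal flux requires L_P/d_P² = L_J/d_J², so d_P/d_J = √(L_P/L_J)
= √(2.50) = 1.581.

1.6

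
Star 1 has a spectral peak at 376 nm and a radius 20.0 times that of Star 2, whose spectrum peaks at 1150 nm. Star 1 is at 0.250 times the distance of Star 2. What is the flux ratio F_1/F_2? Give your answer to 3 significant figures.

Wien's law: T_1/T_2 = λ_2/λ_1 = 1150/376 = 3.059.
L_1/L_2 = (R_1/R_2)²(T_1/T_2)⁴ = (20.0)²(3.059)⁴ = 3.500×10^4.
F_1/F_2 = (L_1/L_2)/(d_1/d_2)² = 3.500×10^4/(0.250)² = 5.600×10^5.

5.60×10^5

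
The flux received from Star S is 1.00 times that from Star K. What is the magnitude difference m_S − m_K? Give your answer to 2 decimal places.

m_S − m_K = −2.5 log₁₀(F_S/F_K) = −2.5 log₁₀(1.00) = −2.5 × (0.000) = -0.000.

-0.00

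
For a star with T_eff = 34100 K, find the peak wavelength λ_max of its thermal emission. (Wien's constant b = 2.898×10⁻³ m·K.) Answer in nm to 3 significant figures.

85.0 nm

λ_max = b/T = 2.898×10⁻³ / 34100 = 8.50×10^-8 m = 84.99 nm.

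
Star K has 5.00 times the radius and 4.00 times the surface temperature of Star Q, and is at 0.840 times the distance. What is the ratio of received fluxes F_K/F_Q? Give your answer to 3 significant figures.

L_K/L_Q = (R_K/R_Q)²(T_K/T_Q)⁴ = (5.00)² × (4.00)⁴ = 6400.
F_K/F_Q = (L_K/L_Q)/(d_K/d_Q)² = 6400 / (0.840)² = 9070.

9.07×10^3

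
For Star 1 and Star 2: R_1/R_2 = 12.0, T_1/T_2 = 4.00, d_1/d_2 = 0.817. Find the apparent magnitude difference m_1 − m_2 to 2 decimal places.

L_1/L_2 = (12.0)²(4.00)⁴ = 3.686×10^4.
F_1/F_2 = (L_1/L_2)/(d_1/d_2)² = 3.686×10^4/0.6675 = 5.523×10^4.
m_1 − m_2 = −2.5 log₁₀(5.523×10^4) = -11.86.

-11.86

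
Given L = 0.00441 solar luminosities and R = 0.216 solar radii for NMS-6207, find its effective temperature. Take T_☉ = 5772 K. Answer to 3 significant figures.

3.20×10^3 K

T/T_☉ = (L/L_☉)^(1/4) / (R/R_☉)^(1/2)
T = 5772 × (0.00441)^(1/4) / √(0.216) = 5772 × 0.2577 / 0.4648 = 3200 K.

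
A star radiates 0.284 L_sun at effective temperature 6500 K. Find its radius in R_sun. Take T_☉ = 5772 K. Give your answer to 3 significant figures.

R/R_☉ = √(L/L_☉) / (T/T_☉)² = √(0.284) / (1.126)²
       = 0.5329 / 1.268 = 0.4202.

0.420 R_sun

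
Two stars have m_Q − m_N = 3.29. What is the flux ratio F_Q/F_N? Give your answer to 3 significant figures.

0.0483

F_Q/F_N = 10^(−(m_Q − m_N)/2.5) = 10^(-3.29/2.5) = 10^-1.316 = 0.04831.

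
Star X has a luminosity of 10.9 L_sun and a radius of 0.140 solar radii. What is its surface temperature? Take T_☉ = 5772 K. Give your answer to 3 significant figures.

2.80×10^4 K

T/T_☉ = (L/L_☉)^(1/4) / (R/R_☉)^(1/2)
T = 5772 × (10.9)^(1/4) / √(0.140) = 5772 × 1.817 / 0.3742 = 2.803×10^4 K.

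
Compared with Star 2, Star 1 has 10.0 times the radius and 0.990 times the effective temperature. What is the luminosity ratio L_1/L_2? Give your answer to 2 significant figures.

96

From the Stefan–Boltzmann law, L ∝ R²T⁴, so
L_1/L_2 = (R_1/R_2)² (T_1/T_2)⁴ = (10.0)² × (0.990)⁴ = 100.0 × 0.9606 = 96.06.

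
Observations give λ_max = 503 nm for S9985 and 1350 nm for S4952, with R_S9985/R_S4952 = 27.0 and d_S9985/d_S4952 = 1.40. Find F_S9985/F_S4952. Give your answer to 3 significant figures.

1.93×10^4

Wien's law: T_S9985/T_S4952 = λ_S4952/λ_S9985 = 1350/503 = 2.684.
L_S9985/L_S4952 = (R_S9985/R_S4952)²(T_S9985/T_S4952)⁴ = (27.0)²(2.684)⁴ = 3.783×10^4.
F_S9985/F_S4952 = (L_S9985/L_S4952)/(d_S9985/d_S4952)² = 3.783×10^4/(1.40)² = 1.930×10^4.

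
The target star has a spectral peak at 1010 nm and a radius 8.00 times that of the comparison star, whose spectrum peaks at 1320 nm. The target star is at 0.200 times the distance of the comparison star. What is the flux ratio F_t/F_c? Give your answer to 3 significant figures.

4.67×10^3

Wien's law: T_t/T_c = λ_c/λ_t = 1320/1010 = 1.307.
L_t/L_c = (R_t/R_c)²(T_t/T_c)⁴ = (8.00)²(1.307)⁴ = 186.7.
F_t/F_c = (L_t/L_c)/(d_t/d_c)² = 186.7/(0.200)² = 4668.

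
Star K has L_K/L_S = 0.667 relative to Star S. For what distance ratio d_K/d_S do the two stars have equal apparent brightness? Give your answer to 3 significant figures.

0.817

Equal flux requires L_K/d_K² = L_S/d_S², so d_K/d_S = √(L_K/L_S)
= √(0.667) = 0.8167.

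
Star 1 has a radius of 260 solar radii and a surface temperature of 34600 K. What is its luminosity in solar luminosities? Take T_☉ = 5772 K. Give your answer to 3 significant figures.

8.73×10^7 solar luminosities

L/L_☉ = (R/R_☉)² (T/T_☉)⁴ = (260)² × (34600/5772)⁴
       = 6.760×10^4 × (5.994)⁴ = 6.760×10^4 × 1291 = 8.729×10^7.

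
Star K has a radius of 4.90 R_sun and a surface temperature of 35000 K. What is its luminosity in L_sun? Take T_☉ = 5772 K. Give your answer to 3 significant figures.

L/L_☉ = (R/R_☉)² (T/T_☉)⁴ = (4.90)² × (35000/5772)⁴
       = 24.01 × (6.064)⁴ = 24.01 × 1352 = 3.246×10^4.

3.25×10^4 L_sun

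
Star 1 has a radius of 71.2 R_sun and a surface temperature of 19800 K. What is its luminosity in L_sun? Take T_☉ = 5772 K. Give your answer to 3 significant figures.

7.02×10^5 L_sun

L/L_☉ = (R/R_☉)² (T/T_☉)⁴ = (71.2)² × (19800/5772)⁴
       = 5069 × (3.430)⁴ = 5069 × 138.5 = 7.020×10^5.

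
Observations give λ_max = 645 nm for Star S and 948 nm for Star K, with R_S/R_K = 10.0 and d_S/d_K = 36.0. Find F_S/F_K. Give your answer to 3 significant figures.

Wien's law: T_S/T_K = λ_K/λ_S = 948/645 = 1.470.
L_S/L_K = (R_S/R_K)²(T_S/T_K)⁴ = (10.0)²(1.470)⁴ = 466.7.
F_S/F_K = (L_S/L_K)/(d_S/d_K)² = 466.7/(36.0)² = 0.3601.

0.360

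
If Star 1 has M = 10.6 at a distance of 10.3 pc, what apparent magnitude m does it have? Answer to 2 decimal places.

m = M + 5 log₁₀(d/10 pc) = 10.6 + 5 log₁₀(10.3/10)
  = 10.6 + 5 × 0.013 = 10.6 + 0.06 = 10.66.

10.66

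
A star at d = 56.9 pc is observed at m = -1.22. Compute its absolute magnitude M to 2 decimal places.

-5.00

M = m − 5 log₁₀(d/10 pc) = -1.22 − 5 log₁₀(56.9/10)
  = -1.22 − 5 × 0.755 = -1.22 − 3.78 = -5.00.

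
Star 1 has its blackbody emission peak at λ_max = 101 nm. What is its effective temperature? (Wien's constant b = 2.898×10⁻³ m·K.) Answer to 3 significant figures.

T = b/λ_max = 2.898×10⁻³ / (101×10⁻⁹) = 2.869×10^4 K.

2.87×10^4 K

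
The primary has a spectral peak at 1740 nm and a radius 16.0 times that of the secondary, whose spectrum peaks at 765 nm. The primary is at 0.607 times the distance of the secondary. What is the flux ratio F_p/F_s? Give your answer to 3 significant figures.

26.0

Wien's law: T_p/T_s = λ_s/λ_p = 765/1740 = 0.4397.
L_p/L_s = (R_p/R_s)²(T_p/T_s)⁴ = (16.0)²(0.4397)⁴ = 9.565.
F_p/F_s = (L_p/L_s)/(d_p/d_s)² = 9.565/(0.607)² = 25.96.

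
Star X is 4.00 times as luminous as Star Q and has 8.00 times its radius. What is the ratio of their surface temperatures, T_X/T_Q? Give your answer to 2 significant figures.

L ∝ R²T⁴ gives T ∝ (L/R²)^(1/4), so
T_X/T_Q = (4.00 / 8.00²)^(1/4) = (0.06250)^(1/4) = 0.5000.

0.50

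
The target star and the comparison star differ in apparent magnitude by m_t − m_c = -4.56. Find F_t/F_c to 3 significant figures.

F_t/F_c = 10^(−(m_t − m_c)/2.5) = 10^(4.56/2.5) = 10^1.824 = 66.68.

66.7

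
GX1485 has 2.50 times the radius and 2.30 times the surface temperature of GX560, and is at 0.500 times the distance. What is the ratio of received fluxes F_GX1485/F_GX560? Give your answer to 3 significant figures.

L_GX1485/L_GX560 = (R_GX1485/R_GX560)²(T_GX1485/T_GX560)⁴ = (2.50)² × (2.30)⁴ = 174.9.
F_GX1485/F_GX560 = (L_GX1485/L_GX560)/(d_GX1485/d_GX560)² = 174.9 / (0.500)² = 699.6.

700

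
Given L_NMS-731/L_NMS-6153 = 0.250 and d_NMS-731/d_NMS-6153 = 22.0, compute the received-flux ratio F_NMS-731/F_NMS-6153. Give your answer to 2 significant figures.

5.2×10^-4

F = L/(4πd²), so F_NMS-731/F_NMS-6153 = (L_NMS-731/L_NMS-6153) / (d_NMS-731/d_NMS-6153)²
= 0.250 / (22.0)² = 0.250 / 484.0 = 5.165×10^-4.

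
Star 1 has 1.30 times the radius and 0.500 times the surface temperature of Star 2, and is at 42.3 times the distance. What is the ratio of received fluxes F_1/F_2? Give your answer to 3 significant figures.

L_1/L_2 = (R_1/R_2)²(T_1/T_2)⁴ = (1.30)² × (0.500)⁴ = 0.1056.
F_1/F_2 = (L_1/L_2)/(d_1/d_2)² = 0.1056 / (42.3)² = 5.903×10^-5.

5.90×10^-5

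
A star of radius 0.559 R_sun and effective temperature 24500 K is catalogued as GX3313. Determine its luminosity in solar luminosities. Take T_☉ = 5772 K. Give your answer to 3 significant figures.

L/L_☉ = (R/R_☉)² (T/T_☉)⁴ = (0.559)² × (24500/5772)⁴
       = 0.3125 × (4.245)⁴ = 0.3125 × 324.6 = 101.4.

101 solar luminosities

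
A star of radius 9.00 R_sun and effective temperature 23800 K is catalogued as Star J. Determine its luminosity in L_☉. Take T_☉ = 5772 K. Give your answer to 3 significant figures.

2.34×10^4 L_☉

L/L_☉ = (R/R_☉)² (T/T_☉)⁴ = (9.00)² × (23800/5772)⁴
       = 81.00 × (4.123)⁴ = 81.00 × 289.1 = 2.341×10^4.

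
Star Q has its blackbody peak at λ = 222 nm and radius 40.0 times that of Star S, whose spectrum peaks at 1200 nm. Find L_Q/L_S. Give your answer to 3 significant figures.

1.37×10^6

Wien's law gives T ∝ 1/λ_max, so T_Q/T_S = λ_S/λ_Q = 1200/222 = 5.405.
Then L ∝ R²T⁴ gives L_Q/L_S = (40.0)² × (5.405)⁴ = 1600 × 853.7 = 1.366×10^6.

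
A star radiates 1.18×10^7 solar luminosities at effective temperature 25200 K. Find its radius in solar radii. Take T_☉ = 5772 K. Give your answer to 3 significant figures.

180 solar radii

R/R_☉ = √(L/L_☉) / (T/T_☉)² = √(1.18×10^7) / (4.366)²
       = 3435 / 19.06 = 180.2.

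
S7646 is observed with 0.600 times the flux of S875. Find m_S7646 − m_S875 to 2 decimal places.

0.55

m_S7646 − m_S875 = −2.5 log₁₀(F_S7646/F_S875) = −2.5 log₁₀(0.600) = −2.5 × (-0.222) = 0.555.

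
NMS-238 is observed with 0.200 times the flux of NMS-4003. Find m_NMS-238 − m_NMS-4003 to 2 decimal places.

m_NMS-238 − m_NMS-4003 = −2.5 log₁₀(F_NMS-238/F_NMS-4003) = −2.5 log₁₀(0.200) = −2.5 × (-0.699) = 1.747.

1.75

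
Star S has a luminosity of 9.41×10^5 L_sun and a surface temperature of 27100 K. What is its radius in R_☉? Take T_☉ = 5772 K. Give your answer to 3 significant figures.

44.0 R_☉

R/R_☉ = √(L/L_☉) / (T/T_☉)² = √(9.41×10^5) / (4.695)²
       = 970.1 / 22.04 = 44.01.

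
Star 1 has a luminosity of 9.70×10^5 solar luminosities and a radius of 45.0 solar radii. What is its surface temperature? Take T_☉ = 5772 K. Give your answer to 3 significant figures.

T/T_☉ = (L/L_☉)^(1/4) / (R/R_☉)^(1/2)
T = 5772 × (9.70×10^5)^(1/4) / √(45.0) = 5772 × 31.38 / 6.708 = 2.700×10^4 K.

2.70×10^4 K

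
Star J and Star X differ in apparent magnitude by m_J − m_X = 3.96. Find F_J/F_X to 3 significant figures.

F_J/F_X = 10^(−(m_J − m_X)/2.5) = 10^(-3.96/2.5) = 10^-1.584 = 0.02606.

0.0261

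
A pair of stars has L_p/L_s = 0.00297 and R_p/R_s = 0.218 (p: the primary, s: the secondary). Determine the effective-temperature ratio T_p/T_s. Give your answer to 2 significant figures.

0.50

L ∝ R²T⁴ gives T ∝ (L/R²)^(1/4), so
T_p/T_s = (0.00297 / 0.218²)^(1/4) = (0.06249)^(1/4) = 0.5000.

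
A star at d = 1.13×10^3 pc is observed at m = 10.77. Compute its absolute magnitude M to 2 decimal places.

0.50

M = m − 5 log₁₀(d/10 pc) = 10.77 − 5 log₁₀(1.13×10^3/10)
  = 10.77 − 5 × 2.053 = 10.77 − 10.27 = 0.50.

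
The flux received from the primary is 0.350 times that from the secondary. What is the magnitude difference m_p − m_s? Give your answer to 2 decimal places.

m_p − m_s = −2.5 log₁₀(F_p/F_s) = −2.5 log₁₀(0.350) = −2.5 × (-0.456) = 1.140.

1.14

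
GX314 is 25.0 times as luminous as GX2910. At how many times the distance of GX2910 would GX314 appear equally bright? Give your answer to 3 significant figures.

Equal flux requires L_GX314/d_GX314² = L_GX2910/d_GX2910², so d_GX314/d_GX2910 = √(L_GX314/L_GX2910)
= √(25.0) = 5.000.

5.00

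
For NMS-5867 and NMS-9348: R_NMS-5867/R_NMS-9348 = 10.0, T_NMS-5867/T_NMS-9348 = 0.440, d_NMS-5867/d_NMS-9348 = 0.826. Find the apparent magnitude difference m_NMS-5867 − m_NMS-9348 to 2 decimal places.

L_NMS-5867/L_NMS-9348 = (10.0)²(0.440)⁴ = 3.748.
F_NMS-5867/F_NMS-9348 = (L_NMS-5867/L_NMS-9348)/(d_NMS-5867/d_NMS-9348)² = 3.748/0.6823 = 5.494.
m_NMS-5867 − m_NMS-9348 = −2.5 log₁₀(5.494) = -1.85.

-1.85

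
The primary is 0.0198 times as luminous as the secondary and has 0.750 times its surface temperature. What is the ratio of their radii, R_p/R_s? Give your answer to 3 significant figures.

0.250

L ∝ R²T⁴ gives R ∝ √L / T², so
R_p/R_s = √(0.0198) / (0.750)² = 0.1407 / 0.5625 = 0.2502.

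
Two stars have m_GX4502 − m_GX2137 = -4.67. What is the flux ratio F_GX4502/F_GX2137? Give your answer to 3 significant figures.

73.8

F_GX4502/F_GX2137 = 10^(−(m_GX4502 − m_GX2137)/2.5) = 10^(4.67/2.5) = 10^1.868 = 73.79.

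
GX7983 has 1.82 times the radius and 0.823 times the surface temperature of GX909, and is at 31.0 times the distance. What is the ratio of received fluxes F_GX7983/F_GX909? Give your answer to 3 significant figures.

0.00158

L_GX7983/L_GX909 = (R_GX7983/R_GX909)²(T_GX7983/T_GX909)⁴ = (1.82)² × (0.823)⁴ = 1.520.
F_GX7983/F_GX909 = (L_GX7983/L_GX909)/(d_GX7983/d_GX909)² = 1.520 / (31.0)² = 0.001581.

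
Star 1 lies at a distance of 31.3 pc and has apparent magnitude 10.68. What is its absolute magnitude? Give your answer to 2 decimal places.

8.20

M = m − 5 log₁₀(d/10 pc) = 10.68 − 5 log₁₀(31.3/10)
  = 10.68 − 5 × 0.496 = 10.68 − 2.48 = 8.20.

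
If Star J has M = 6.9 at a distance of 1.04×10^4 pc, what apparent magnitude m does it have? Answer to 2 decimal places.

21.99

m = M + 5 log₁₀(d/10 pc) = 6.9 + 5 log₁₀(1.04×10^4/10)
  = 6.9 + 5 × 3.017 = 6.9 + 15.09 = 21.99.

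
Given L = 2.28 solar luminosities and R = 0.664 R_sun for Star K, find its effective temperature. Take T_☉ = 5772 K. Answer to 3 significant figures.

8.70×10^3 K

T/T_☉ = (L/L_☉)^(1/4) / (R/R_☉)^(1/2)
T = 5772 × (2.28)^(1/4) / √(0.664) = 5772 × 1.229 / 0.8149 = 8704 K.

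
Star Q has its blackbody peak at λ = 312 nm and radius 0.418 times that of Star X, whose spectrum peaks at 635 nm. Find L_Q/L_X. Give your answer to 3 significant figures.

3.00

Wien's law gives T ∝ 1/λ_max, so T_Q/T_X = λ_X/λ_Q = 635/312 = 2.035.
Then L ∝ R²T⁴ gives L_Q/L_X = (0.418)² × (2.035)⁴ = 0.1747 × 17.16 = 2.998.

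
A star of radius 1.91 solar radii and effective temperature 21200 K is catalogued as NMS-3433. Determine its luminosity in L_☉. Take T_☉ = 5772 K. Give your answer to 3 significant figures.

L/L_☉ = (R/R_☉)² (T/T_☉)⁴ = (1.91)² × (21200/5772)⁴
       = 3.648 × (3.673)⁴ = 3.648 × 182.0 = 663.9.

664 L_☉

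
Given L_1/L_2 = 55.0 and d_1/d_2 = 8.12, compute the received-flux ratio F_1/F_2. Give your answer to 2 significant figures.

0.83

F = L/(4πd²), so F_1/F_2 = (L_1/L_2) / (d_1/d_2)²
= 55.0 / (8.12)² = 55.0 / 65.93 = 0.8342.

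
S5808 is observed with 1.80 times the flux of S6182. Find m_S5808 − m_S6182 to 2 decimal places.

-0.64

m_S5808 − m_S6182 = −2.5 log₁₀(F_S5808/F_S6182) = −2.5 log₁₀(1.80) = −2.5 × (0.255) = -0.638.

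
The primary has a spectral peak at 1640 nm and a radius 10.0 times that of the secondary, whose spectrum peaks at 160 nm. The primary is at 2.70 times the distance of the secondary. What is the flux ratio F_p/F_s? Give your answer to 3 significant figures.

Wien's law: T_p/T_s = λ_s/λ_p = 160/1640 = 0.09756.
L_p/L_s = (R_p/R_s)²(T_p/T_s)⁴ = (10.0)²(0.09756)⁴ = 0.009060.
F_p/F_s = (L_p/L_s)/(d_p/d_s)² = 0.009060/(2.70)² = 0.001243.

0.00124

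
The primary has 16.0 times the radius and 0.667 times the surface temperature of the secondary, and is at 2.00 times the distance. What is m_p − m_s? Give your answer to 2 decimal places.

-2.76

L_p/L_s = (16.0)²(0.667)⁴ = 50.67.
F_p/F_s = (L_p/L_s)/(d_p/d_s)² = 50.67/4.000 = 12.67.
m_p − m_s = −2.5 log₁₀(12.67) = -2.76.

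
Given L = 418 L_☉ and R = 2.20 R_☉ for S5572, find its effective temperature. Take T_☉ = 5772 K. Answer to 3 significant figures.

1.76×10^4 K

T/T_☉ = (L/L_☉)^(1/4) / (R/R_☉)^(1/2)
T = 5772 × (418)^(1/4) / √(2.20) = 5772 × 4.522 / 1.483 = 1.760×10^4 K.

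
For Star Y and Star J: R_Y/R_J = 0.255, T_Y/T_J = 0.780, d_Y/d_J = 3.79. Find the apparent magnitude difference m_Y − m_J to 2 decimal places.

L_Y/L_J = (0.255)²(0.780)⁴ = 0.02407.
F_Y/F_J = (L_Y/L_J)/(d_Y/d_J)² = 0.02407/14.36 = 0.001676.
m_Y − m_J = −2.5 log₁₀(0.001676) = 6.94.

6.94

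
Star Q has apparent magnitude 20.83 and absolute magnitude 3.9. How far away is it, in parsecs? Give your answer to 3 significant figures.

m − M = 5 log₁₀(d/10 pc)
20.83 − (3.9) = 16.93 = 5 log₁₀(d/10)
d = 10 × 10^(16.93/5) = 10 × 10^3.386 = 2.432×10^4 pc.

2.43×10^4 pc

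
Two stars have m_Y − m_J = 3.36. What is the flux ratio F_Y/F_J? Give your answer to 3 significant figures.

0.0453

F_Y/F_J = 10^(−(m_Y − m_J)/2.5) = 10^(-3.36/2.5) = 10^-1.344 = 0.04529.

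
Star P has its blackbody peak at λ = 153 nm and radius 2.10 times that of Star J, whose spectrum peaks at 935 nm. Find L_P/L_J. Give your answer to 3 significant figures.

6.15×10^3

Wien's law gives T ∝ 1/λ_max, so T_P/T_J = λ_J/λ_P = 935/153 = 6.111.
Then L ∝ R²T⁴ gives L_P/L_J = (2.10)² × (6.111)⁴ = 4.410 × 1395 = 6151.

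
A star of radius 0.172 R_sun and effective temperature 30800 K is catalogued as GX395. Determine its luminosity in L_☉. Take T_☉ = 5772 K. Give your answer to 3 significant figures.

L/L_☉ = (R/R_☉)² (T/T_☉)⁴ = (0.172)² × (30800/5772)⁴
       = 0.02958 × (5.336)⁴ = 0.02958 × 810.8 = 23.99.

24.0 L_☉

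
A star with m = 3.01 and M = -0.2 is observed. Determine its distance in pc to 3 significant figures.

m − M = 5 log₁₀(d/10 pc)
3.01 − (-0.2) = 3.21 = 5 log₁₀(d/10)
d = 10 × 10^(3.21/5) = 10 × 10^0.642 = 43.85 pc.

43.9 pc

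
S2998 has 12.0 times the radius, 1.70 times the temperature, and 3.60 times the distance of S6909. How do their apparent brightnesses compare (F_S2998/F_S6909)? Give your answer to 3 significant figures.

L_S2998/L_S6909 = (R_S2998/R_S6909)²(T_S2998/T_S6909)⁴ = (12.0)² × (1.70)⁴ = 1203.
F_S2998/F_S6909 = (L_S2998/L_S6909)/(d_S2998/d_S6909)² = 1203 / (3.60)² = 92.80.

92.8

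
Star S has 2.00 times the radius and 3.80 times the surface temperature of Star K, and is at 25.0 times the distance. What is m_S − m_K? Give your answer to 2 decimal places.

L_S/L_K = (2.00)²(3.80)⁴ = 834.1.
F_S/F_K = (L_S/L_K)/(d_S/d_K)² = 834.1/625.0 = 1.334.
m_S − m_K = −2.5 log₁₀(1.334) = -0.31.

-0.31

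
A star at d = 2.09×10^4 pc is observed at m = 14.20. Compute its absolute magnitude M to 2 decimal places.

-2.40

M = m − 5 log₁₀(d/10 pc) = 14.20 − 5 log₁₀(2.09×10^4/10)
  = 14.20 − 5 × 3.320 = 14.20 − 16.60 = -2.40.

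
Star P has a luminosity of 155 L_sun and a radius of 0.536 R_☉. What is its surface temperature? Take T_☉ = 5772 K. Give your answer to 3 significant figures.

T/T_☉ = (L/L_☉)^(1/4) / (R/R_☉)^(1/2)
T = 5772 × (155)^(1/4) / √(0.536) = 5772 × 3.528 / 0.7321 = 2.782×10^4 K.

2.78×10^4 K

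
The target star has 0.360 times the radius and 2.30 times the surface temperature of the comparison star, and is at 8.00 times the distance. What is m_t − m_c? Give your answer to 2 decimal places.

3.12

L_t/L_c = (0.360)²(2.30)⁴ = 3.627.
F_t/F_c = (L_t/L_c)/(d_t/d_c)² = 3.627/64.00 = 0.05667.
m_t − m_c = −2.5 log₁₀(0.05667) = 3.12.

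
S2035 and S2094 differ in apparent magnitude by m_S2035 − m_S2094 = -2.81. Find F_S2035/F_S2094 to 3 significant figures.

13.3

F_S2035/F_S2094 = 10^(−(m_S2035 − m_S2094)/2.5) = 10^(2.81/2.5) = 10^1.124 = 13.30.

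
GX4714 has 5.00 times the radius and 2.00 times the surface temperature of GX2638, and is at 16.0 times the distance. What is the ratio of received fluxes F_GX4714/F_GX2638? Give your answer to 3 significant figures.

L_GX4714/L_GX2638 = (R_GX4714/R_GX2638)²(T_GX4714/T_GX2638)⁴ = (5.00)² × (2.00)⁴ = 400.0.
F_GX4714/F_GX2638 = (L_GX4714/L_GX2638)/(d_GX4714/d_GX2638)² = 400.0 / (16.0)² = 1.562.

1.56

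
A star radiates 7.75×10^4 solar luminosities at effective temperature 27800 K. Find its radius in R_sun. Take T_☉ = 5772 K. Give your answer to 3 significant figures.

R/R_☉ = √(L/L_☉) / (T/T_☉)² = √(7.75×10^4) / (4.816)²
       = 278.4 / 23.20 = 12.00.

12.0 R_sun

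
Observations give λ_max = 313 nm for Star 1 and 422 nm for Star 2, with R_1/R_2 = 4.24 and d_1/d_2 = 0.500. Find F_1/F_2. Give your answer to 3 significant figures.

Wien's law: T_1/T_2 = λ_2/λ_1 = 422/313 = 1.348.
L_1/L_2 = (R_1/R_2)²(T_1/T_2)⁴ = (4.24)²(1.348)⁴ = 59.40.
F_1/F_2 = (L_1/L_2)/(d_1/d_2)² = 59.40/(0.500)² = 237.6.

238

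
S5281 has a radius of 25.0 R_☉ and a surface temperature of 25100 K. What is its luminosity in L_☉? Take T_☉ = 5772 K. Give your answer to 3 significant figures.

L/L_☉ = (R/R_☉)² (T/T_☉)⁴ = (25.0)² × (25100/5772)⁴
       = 625.0 × (4.349)⁴ = 625.0 × 357.6 = 2.235×10^5.

2.23×10^5 L_☉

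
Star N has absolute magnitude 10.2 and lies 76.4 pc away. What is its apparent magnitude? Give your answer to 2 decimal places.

m = M + 5 log₁₀(d/10 pc) = 10.2 + 5 log₁₀(76.4/10)
  = 10.2 + 5 × 0.883 = 10.2 + 4.42 = 14.62.

14.62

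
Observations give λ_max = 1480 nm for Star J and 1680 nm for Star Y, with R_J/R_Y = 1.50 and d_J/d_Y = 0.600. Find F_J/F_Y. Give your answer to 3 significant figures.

10.4

Wien's law: T_J/T_Y = λ_Y/λ_J = 1680/1480 = 1.135.
L_J/L_Y = (R_J/R_Y)²(T_J/T_Y)⁴ = (1.50)²(1.135)⁴ = 3.736.
F_J/F_Y = (L_J/L_Y)/(d_J/d_Y)² = 3.736/(0.600)² = 10.38.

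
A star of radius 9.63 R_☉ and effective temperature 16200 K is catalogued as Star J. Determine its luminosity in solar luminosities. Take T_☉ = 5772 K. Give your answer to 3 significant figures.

5.75×10^3 solar luminosities

L/L_☉ = (R/R_☉)² (T/T_☉)⁴ = (9.63)² × (16200/5772)⁴
       = 92.74 × (2.807)⁴ = 92.74 × 62.05 = 5754.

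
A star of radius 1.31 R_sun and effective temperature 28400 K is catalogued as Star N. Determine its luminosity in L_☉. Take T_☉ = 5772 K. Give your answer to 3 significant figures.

1.01×10^3 L_☉

L/L_☉ = (R/R_☉)² (T/T_☉)⁴ = (1.31)² × (28400/5772)⁴
       = 1.716 × (4.920)⁴ = 1.716 × 586.1 = 1006.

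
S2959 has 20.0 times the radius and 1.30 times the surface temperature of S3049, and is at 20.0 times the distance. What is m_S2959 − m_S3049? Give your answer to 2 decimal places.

L_S2959/L_S3049 = (20.0)²(1.30)⁴ = 1142.
F_S2959/F_S3049 = (L_S2959/L_S3049)/(d_S2959/d_S3049)² = 1142/400.0 = 2.856.
m_S2959 − m_S3049 = −2.5 log₁₀(2.856) = -1.14.

-1.14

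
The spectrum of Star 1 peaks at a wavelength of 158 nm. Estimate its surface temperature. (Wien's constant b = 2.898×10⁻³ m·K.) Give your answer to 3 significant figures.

1.83×10^4 K

T = b/λ_max = 2.898×10⁻³ / (158×10⁻⁹) = 1.834×10^4 K.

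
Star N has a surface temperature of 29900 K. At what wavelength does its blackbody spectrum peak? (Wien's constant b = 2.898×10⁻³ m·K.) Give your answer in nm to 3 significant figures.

λ_max = b/T = 2.898×10⁻³ / 29900 = 9.69×10^-8 m = 96.92 nm.

96.9 nm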